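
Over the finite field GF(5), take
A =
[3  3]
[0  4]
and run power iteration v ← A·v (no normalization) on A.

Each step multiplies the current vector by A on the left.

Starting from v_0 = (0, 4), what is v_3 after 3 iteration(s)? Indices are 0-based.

v_3 = (4, 1)

v_0 = (0, 4).
v_1 = A·v_0 = (2, 1).
v_2 = A·v_1 = (4, 4).
v_3 = A·v_2 = (4, 1).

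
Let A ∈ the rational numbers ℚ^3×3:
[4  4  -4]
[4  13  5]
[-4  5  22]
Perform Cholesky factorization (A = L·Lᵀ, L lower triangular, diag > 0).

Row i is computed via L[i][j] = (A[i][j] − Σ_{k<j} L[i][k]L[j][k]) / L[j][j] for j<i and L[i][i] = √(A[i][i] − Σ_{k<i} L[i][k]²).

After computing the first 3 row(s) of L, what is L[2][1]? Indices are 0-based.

L[2][1] = 3

Step 1: L[0][0] = √(4) = 2.
  L[1][0] = (4) / L[0][0] = 2.
Step 2: L[1][1] = √(9) = 3.
  L[2][0] = (-4) / L[0][0] = -2.
  L[2][1] = (9) / L[1][1] = 3.
Step 3: L[2][2] = √(9) = 3.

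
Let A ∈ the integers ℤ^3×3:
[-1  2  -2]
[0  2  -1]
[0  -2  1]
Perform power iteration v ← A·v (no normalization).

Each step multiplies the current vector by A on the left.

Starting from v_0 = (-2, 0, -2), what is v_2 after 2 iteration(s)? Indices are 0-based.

v_0 = (-2, 0, -2).
v_1 = A·v_0 = (6, 2, -2).
v_2 = A·v_1 = (2, 6, -6).

v_2 = (2, 6, -6)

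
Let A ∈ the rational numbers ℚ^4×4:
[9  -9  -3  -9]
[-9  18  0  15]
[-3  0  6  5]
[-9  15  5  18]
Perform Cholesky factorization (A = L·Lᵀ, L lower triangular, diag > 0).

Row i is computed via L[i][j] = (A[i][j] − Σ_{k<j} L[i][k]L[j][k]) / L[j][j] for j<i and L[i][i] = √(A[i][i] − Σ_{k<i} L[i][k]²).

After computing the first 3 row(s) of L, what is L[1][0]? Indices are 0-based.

L[1][0] = -3

Step 1: L[0][0] = √(9) = 3.
  L[1][0] = (-9) / L[0][0] = -3.
Step 2: L[1][1] = √(9) = 3.
  L[2][0] = (-3) / L[0][0] = -1.
  L[2][1] = (-3) / L[1][1] = -1.
Step 3: L[2][2] = √(4) = 2.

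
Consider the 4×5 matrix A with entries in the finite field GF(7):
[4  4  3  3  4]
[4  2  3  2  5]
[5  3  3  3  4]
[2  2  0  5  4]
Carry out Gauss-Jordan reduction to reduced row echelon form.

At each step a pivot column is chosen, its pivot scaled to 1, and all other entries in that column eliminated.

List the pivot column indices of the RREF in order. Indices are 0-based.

[1] R0 /= 4  ⇒  (1, 1, 6, 6, 1)
     R1 -= 4·R0  ⇒  (0, 5, 0, 6, 1)
     R2 -= 5·R0  ⇒  (0, 5, 1, 1, 6)
     R3 -= 2·R0  ⇒  (0, 0, 2, 0, 2)
[2] R1 /= 5  ⇒  (0, 1, 0, 4, 3)
     R0 -= 1·R1  ⇒  (1, 0, 6, 2, 5)
     R2 -= 5·R1  ⇒  (0, 0, 1, 2, 5)
[3] R2 /= 1  ⇒  (0, 0, 1, 2, 5)
     R0 -= 6·R2  ⇒  (1, 0, 0, 4, 3)
     R3 -= 2·R2  ⇒  (0, 0, 0, 3, 6)
[4] R3 /= 3  ⇒  (0, 0, 0, 1, 2)
     R0 -= 4·R3  ⇒  (1, 0, 0, 0, 2)
     R1 -= 4·R3  ⇒  (0, 1, 0, 0, 2)
     R2 -= 2·R3  ⇒  (0, 0, 1, 0, 1)

pivot columns: 0, 1, 2, 3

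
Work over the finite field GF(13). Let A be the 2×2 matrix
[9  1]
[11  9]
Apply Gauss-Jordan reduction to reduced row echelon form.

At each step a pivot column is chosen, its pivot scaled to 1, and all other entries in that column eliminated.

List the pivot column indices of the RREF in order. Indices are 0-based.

pivot(0,0)=9: scale R0 → (1, 3)
  clear (1,0): R1 −= (11)R0 → (0, 2)
pivot(1,1)=2: scale R1 → (0, 1)
  clear (0,1): R0 −= (3)R1 → (1, 0)

pivot columns: 0, 1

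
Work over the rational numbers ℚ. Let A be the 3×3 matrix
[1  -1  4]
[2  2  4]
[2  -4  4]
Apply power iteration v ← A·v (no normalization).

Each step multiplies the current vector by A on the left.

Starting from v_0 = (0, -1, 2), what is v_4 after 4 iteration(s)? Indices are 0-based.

v_4 = (-453, 966, -1590)

v_0 = (0, -1, 2).
v_1 = A·v_0 = (9, 6, 12).
v_2 = A·v_1 = (51, 78, 42).
v_3 = A·v_2 = (141, 426, -42).
v_4 = A·v_3 = (-453, 966, -1590).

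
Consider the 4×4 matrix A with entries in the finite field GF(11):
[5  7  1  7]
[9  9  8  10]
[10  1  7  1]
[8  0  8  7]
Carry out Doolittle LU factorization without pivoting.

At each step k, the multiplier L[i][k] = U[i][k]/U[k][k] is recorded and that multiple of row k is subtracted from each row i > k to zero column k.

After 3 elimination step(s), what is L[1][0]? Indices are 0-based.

Step 1: pivot at (0,0) is 5.
  row1 ← row1 − (4)·row0  ⇒  L[1][0]=4, U row1=(0, 3, 4, 4)
  row2 ← row2 − (2)·row0  ⇒  L[2][0]=2, U row2=(0, 9, 5, 9)
  row3 ← row3 − (6)·row0  ⇒  L[3][0]=6, U row3=(0, 2, 2, 9)
Step 2: pivot at (1,1) is 3.
  row2 ← row2 − (3)·row1  ⇒  L[2][1]=3, U row2=(0, 0, 4, 8)
  row3 ← row3 − (8)·row1  ⇒  L[3][1]=8, U row3=(0, 0, 3, 10)
Step 3: pivot at (2,2) is 4.
  row3 ← row3 − (9)·row2  ⇒  L[3][2]=9, U row3=(0, 0, 0, 4)

L[1][0] = 4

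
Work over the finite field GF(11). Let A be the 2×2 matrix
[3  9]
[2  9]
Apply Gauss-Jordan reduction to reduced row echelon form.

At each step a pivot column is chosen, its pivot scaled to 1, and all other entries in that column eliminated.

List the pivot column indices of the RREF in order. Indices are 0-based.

[1] R0 /= 3  ⇒  (1, 3)
     R1 -= 2·R0  ⇒  (0, 3)
[2] R1 /= 3  ⇒  (0, 1)
     R0 -= 3·R1  ⇒  (1, 0)

pivot columns: 0, 1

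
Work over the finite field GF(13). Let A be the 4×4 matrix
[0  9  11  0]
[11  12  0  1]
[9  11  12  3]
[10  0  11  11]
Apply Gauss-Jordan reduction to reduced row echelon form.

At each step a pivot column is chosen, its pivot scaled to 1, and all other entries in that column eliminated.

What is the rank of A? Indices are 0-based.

[1] R0 <-> R1
[1] R0 /= 11  ⇒  (1, 7, 0, 6)
     R2 -= 9·R0  ⇒  (0, 0, 12, 1)
     R3 -= 10·R0  ⇒  (0, 8, 11, 3)
[2] R1 /= 9  ⇒  (0, 1, 7, 0)
     R0 -= 7·R1  ⇒  (1, 0, 3, 6)
     R3 -= 8·R1  ⇒  (0, 0, 7, 3)
[3] R2 /= 12  ⇒  (0, 0, 1, 12)
     R0 -= 3·R2  ⇒  (1, 0, 0, 9)
     R1 -= 7·R2  ⇒  (0, 1, 0, 7)
     R3 -= 7·R2  ⇒  (0, 0, 0, 10)
[4] R3 /= 10  ⇒  (0, 0, 0, 1)
     R0 -= 9·R3  ⇒  (1, 0, 0, 0)
     R1 -= 7·R3  ⇒  (0, 1, 0, 0)
     R2 -= 12·R3  ⇒  (0, 0, 1, 0)

rank = 4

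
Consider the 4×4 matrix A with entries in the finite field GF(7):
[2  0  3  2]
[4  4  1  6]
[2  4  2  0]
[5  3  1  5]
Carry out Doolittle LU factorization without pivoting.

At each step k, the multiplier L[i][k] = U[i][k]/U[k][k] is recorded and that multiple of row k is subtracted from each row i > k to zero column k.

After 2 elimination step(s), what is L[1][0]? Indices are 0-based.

[col 0] pivot 2
  R1 -= 2*R0 → (0, 4, 2, 2)  (L[1][0] := 2)
  R2 -= 1*R0 → (0, 4, 6, 5)  (L[2][0] := 1)
  R3 -= 6*R0 → (0, 3, 4, 0)  (L[3][0] := 6)
[col 1] pivot 4
  R2 -= 1*R1 → (0, 0, 4, 3)  (L[2][1] := 1)
  R3 -= 6*R1 → (0, 0, 6, 2)  (L[3][1] := 6)

L[1][0] = 2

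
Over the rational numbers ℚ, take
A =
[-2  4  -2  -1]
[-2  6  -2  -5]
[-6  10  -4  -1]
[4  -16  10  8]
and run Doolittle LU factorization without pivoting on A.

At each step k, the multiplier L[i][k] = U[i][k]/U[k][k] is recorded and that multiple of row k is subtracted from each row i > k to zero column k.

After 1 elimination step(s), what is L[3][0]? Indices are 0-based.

L[3][0] = -2

Step 1: pivot at (0,0) is -2.
  row1 ← row1 − (1)·row0  ⇒  L[1][0]=1, U row1=(0, 2, 0, -4)
  row2 ← row2 − (3)·row0  ⇒  L[2][0]=3, U row2=(0, -2, 2, 2)
  row3 ← row3 − (-2)·row0  ⇒  L[3][0]=-2, U row3=(0, -8, 6, 6)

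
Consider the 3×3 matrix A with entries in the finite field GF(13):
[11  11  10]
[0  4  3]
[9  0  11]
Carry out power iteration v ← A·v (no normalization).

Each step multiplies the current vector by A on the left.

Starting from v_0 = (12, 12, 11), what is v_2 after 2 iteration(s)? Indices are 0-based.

v_0 = (12, 12, 11).
v_1 = A·v_0 = (10, 3, 8).
v_2 = A·v_1 = (2, 10, 9).

v_2 = (2, 10, 9)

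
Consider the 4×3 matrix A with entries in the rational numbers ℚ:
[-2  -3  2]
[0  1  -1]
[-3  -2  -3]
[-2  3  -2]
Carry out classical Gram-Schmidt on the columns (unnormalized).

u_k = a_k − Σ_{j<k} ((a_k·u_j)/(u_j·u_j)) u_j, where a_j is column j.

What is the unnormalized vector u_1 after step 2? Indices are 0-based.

u_1 = (-39/17, 1, -16/17, 63/17)

Step 1: u_0 = a_0 = (-2, 0, -3, -2).
Step 2: u_1 = a_1 − (6/17)·u_0 = (-39/17, 1, -16/17, 63/17).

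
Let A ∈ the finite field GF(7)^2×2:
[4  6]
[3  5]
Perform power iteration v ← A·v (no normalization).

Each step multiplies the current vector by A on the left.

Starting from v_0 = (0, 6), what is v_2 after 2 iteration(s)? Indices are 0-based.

v_0 = (0, 6).
v_1 = A·v_0 = (1, 2).
v_2 = A·v_1 = (2, 6).

v_2 = (2, 6)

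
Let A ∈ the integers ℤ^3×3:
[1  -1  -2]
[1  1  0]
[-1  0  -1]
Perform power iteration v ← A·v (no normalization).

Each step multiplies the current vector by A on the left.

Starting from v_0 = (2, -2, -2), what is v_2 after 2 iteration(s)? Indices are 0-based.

v_2 = (8, 8, -8)

v_0 = (2, -2, -2).
v_1 = A·v_0 = (8, 0, 0).
v_2 = A·v_1 = (8, 8, -8).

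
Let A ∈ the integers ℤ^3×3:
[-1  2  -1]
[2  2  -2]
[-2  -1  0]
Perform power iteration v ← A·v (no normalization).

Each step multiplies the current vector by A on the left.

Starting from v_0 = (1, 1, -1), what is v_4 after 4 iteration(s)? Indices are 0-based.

v_4 = (187, 358, -172)

v_0 = (1, 1, -1).
v_1 = A·v_0 = (2, 6, -3).
v_2 = A·v_1 = (13, 22, -10).
v_3 = A·v_2 = (41, 90, -48).
v_4 = A·v_3 = (187, 358, -172).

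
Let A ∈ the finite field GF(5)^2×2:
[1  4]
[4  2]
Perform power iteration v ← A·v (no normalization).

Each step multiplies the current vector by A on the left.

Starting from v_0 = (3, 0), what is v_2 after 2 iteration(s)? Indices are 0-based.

v_0 = (3, 0).
v_1 = A·v_0 = (3, 2).
v_2 = A·v_1 = (1, 1).

v_2 = (1, 1)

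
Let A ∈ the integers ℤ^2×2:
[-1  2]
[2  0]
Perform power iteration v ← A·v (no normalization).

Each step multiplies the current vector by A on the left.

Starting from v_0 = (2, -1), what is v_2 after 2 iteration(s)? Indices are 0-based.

v_2 = (12, -8)

v_0 = (2, -1).
v_1 = A·v_0 = (-4, 4).
v_2 = A·v_1 = (12, -8).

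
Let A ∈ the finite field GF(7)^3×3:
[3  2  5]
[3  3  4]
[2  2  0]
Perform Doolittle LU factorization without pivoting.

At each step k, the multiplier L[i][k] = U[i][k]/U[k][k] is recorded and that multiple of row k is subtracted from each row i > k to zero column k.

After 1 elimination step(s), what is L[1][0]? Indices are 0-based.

Step 1: pivot at (0,0) is 3.
  row1 ← row1 − (1)·row0  ⇒  L[1][0]=1, U row1=(0, 1, 6)
  row2 ← row2 − (3)·row0  ⇒  L[2][0]=3, U row2=(0, 3, 6)

L[1][0] = 1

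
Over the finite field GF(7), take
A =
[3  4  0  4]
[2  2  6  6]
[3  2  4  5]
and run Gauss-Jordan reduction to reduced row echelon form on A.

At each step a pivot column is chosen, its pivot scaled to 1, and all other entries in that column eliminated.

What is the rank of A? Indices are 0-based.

rank = 3

step 1: normalize row 0 (÷3) = (1, 6, 0, 6)
  row 1: subtract 2×row0 = (0, 4, 6, 1)
  row 2: subtract 3×row0 = (0, 5, 4, 1)
step 2: normalize row 1 (÷4) = (0, 1, 5, 2)
  row 0: subtract 6×row1 = (1, 0, 5, 1)
  row 2: subtract 5×row1 = (0, 0, 0, 5)
skip col 2 (zero from row 2)
step 3: normalize row 2 (÷5) = (0, 0, 0, 1)
  row 0: subtract 1×row2 = (1, 0, 5, 0)
  row 1: subtract 2×row2 = (0, 1, 5, 0)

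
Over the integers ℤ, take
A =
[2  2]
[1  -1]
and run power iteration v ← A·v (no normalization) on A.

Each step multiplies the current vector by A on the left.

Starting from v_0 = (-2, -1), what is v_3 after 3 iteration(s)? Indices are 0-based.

v_0 = (-2, -1).
v_1 = A·v_0 = (-6, -1).
v_2 = A·v_1 = (-14, -5).
v_3 = A·v_2 = (-38, -9).

v_3 = (-38, -9)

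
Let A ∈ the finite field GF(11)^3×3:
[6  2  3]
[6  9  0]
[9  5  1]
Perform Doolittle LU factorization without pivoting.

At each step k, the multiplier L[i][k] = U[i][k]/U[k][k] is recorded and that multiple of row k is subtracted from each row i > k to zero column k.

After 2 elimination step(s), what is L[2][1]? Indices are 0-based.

[col 0] pivot 6
  R1 -= 1*R0 → (0, 7, 8)  (L[1][0] := 1)
  R2 -= 7*R0 → (0, 2, 2)  (L[2][0] := 7)
[col 1] pivot 7
  R2 -= 5*R1 → (0, 0, 6)  (L[2][1] := 5)

L[2][1] = 5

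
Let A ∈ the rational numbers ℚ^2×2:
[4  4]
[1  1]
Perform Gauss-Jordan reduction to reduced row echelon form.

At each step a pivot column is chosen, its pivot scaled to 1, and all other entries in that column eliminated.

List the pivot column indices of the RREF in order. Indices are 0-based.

pivot columns: 0

[1] R0 /= 4  ⇒  (1, 1)
     R1 -= 1·R0  ⇒  (0, 0)
column 1 empty below row 1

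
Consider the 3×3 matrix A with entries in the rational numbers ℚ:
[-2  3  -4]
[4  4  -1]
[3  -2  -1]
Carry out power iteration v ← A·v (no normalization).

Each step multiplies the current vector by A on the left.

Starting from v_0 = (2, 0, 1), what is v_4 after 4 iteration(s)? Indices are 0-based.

v_4 = (-445, 632, 71)

v_0 = (2, 0, 1).
v_1 = A·v_0 = (-8, 7, 5).
v_2 = A·v_1 = (17, -9, -43).
v_3 = A·v_2 = (111, 75, 112).
v_4 = A·v_3 = (-445, 632, 71).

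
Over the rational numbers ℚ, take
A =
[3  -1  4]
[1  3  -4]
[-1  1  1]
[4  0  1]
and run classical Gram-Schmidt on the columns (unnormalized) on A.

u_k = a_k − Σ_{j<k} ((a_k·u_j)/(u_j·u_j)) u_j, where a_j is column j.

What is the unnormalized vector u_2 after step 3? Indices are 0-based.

Step 1: u_0 = a_0 = (3, 1, -1, 4).
Step 2: u_1 = a_1 − (-1/27)·u_0 = (-8/9, 82/27, 26/27, 4/27).
Step 3: u_2 = a_2 − (11/27)·u_0 − (-197/148)·u_1 = (59/37, -27/74, 199/74, -16/37).

u_2 = (59/37, -27/74, 199/74, -16/37)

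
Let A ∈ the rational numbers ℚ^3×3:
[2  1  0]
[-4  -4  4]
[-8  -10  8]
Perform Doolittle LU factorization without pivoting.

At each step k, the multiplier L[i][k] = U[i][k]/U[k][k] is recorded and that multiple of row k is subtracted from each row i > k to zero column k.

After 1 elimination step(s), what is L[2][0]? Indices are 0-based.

L[2][0] = -4

Step 1: pivot at (0,0) is 2.
  row1 ← row1 − (-2)·row0  ⇒  L[1][0]=-2, U row1=(0, -2, 4)
  row2 ← row2 − (-4)·row0  ⇒  L[2][0]=-4, U row2=(0, -6, 8)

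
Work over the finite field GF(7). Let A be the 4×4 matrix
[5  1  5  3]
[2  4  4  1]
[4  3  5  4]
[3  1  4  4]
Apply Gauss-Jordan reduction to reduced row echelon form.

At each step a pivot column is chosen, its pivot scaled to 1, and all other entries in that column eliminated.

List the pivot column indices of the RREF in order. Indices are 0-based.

pivot(0,0)=5: scale R0 → (1, 3, 1, 2)
  clear (1,0): R1 −= (2)R0 → (0, 5, 2, 4)
  clear (2,0): R2 −= (4)R0 → (0, 5, 1, 3)
  clear (3,0): R3 −= (3)R0 → (0, 6, 1, 5)
pivot(1,1)=5: scale R1 → (0, 1, 6, 5)
  clear (0,1): R0 −= (3)R1 → (1, 0, 4, 1)
  clear (2,1): R2 −= (5)R1 → (0, 0, 6, 6)
  clear (3,1): R3 −= (6)R1 → (0, 0, 0, 3)
pivot(2,2)=6: scale R2 → (0, 0, 1, 1)
  clear (0,2): R0 −= (4)R2 → (1, 0, 0, 4)
  clear (1,2): R1 −= (6)R2 → (0, 1, 0, 6)
pivot(3,3)=3: scale R3 → (0, 0, 0, 1)
  clear (0,3): R0 −= (4)R3 → (1, 0, 0, 0)
  clear (1,3): R1 −= (6)R3 → (0, 1, 0, 0)
  clear (2,3): R2 −= (1)R3 → (0, 0, 1, 0)

pivot columns: 0, 1, 2, 3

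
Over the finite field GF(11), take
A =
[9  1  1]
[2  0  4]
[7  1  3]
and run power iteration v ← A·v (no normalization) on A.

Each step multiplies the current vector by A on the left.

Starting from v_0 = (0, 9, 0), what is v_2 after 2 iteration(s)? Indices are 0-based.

v_0 = (0, 9, 0).
v_1 = A·v_0 = (9, 0, 9).
v_2 = A·v_1 = (2, 10, 2).

v_2 = (2, 10, 2)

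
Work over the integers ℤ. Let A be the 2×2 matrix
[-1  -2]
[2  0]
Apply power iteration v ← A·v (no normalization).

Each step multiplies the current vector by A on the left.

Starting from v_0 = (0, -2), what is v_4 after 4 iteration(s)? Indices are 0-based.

v_0 = (0, -2).
v_1 = A·v_0 = (4, 0).
v_2 = A·v_1 = (-4, 8).
v_3 = A·v_2 = (-12, -8).
v_4 = A·v_3 = (28, -24).

v_4 = (28, -24)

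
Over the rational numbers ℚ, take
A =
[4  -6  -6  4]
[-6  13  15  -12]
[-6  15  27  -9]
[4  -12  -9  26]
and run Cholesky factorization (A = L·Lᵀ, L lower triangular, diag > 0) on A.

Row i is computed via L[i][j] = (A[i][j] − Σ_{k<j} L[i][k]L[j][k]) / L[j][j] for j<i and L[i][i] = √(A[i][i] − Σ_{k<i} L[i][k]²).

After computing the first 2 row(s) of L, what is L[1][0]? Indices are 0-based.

Step 1: L[0][0] = √(4) = 2.
  L[1][0] = (-6) / L[0][0] = -3.
Step 2: L[1][1] = √(4) = 2.

L[1][0] = -3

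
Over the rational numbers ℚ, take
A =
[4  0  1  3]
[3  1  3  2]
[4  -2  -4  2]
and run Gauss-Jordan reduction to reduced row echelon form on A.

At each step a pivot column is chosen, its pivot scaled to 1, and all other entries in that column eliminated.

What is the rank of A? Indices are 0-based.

rank = 3

pivot(0,0)=4: scale R0 → (1, 0, 1/4, 3/4)
  clear (1,0): R1 −= (3)R0 → (0, 1, 9/4, -1/4)
  clear (2,0): R2 −= (4)R0 → (0, -2, -5, -1)
pivot(1,1)=1: scale R1 → (0, 1, 9/4, -1/4)
  clear (2,1): R2 −= (-2)R1 → (0, 0, -1/2, -3/2)
pivot(2,2)=-1/2: scale R2 → (0, 0, 1, 3)
  clear (0,2): R0 −= (1/4)R2 → (1, 0, 0, 0)
  clear (1,2): R1 −= (9/4)R2 → (0, 1, 0, -7)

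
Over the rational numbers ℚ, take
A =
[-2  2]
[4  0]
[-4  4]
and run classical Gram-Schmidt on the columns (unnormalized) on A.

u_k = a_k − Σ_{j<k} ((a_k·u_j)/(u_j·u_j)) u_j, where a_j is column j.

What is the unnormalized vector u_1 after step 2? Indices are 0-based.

Step 1: u_0 = a_0 = (-2, 4, -4).
Step 2: u_1 = a_1 − (-5/9)·u_0 = (8/9, 20/9, 16/9).

u_1 = (8/9, 20/9, 16/9)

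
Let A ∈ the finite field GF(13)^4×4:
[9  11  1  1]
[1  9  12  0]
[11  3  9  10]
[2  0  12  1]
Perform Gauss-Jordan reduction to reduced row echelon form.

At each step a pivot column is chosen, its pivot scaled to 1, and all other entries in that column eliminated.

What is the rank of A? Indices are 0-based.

pivot(0,0)=9: scale R0 → (1, 7, 3, 3)
  clear (1,0): R1 −= (1)R0 → (0, 2, 9, 10)
  clear (2,0): R2 −= (11)R0 → (0, 4, 2, 3)
  clear (3,0): R3 −= (2)R0 → (0, 12, 6, 8)
pivot(1,1)=2: scale R1 → (0, 1, 11, 5)
  clear (0,1): R0 −= (7)R1 → (1, 0, 4, 7)
  clear (2,1): R2 −= (4)R1 → (0, 0, 10, 9)
  clear (3,1): R3 −= (12)R1 → (0, 0, 4, 0)
pivot(2,2)=10: scale R2 → (0, 0, 1, 10)
  clear (0,2): R0 −= (4)R2 → (1, 0, 0, 6)
  clear (1,2): R1 −= (11)R2 → (0, 1, 0, 12)
  clear (3,2): R3 −= (4)R2 → (0, 0, 0, 12)
pivot(3,3)=12: scale R3 → (0, 0, 0, 1)
  clear (0,3): R0 −= (6)R3 → (1, 0, 0, 0)
  clear (1,3): R1 −= (12)R3 → (0, 1, 0, 0)
  clear (2,3): R2 −= (10)R3 → (0, 0, 1, 0)

rank = 4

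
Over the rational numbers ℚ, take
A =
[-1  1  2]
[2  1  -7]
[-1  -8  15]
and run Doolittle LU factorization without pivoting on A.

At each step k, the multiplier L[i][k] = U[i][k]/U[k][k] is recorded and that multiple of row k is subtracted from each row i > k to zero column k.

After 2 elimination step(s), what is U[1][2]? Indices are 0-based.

Step 1: pivot at (0,0) is -1.
  row1 ← row1 − (-2)·row0  ⇒  L[1][0]=-2, U row1=(0, 3, -3)
  row2 ← row2 − (1)·row0  ⇒  L[2][0]=1, U row2=(0, -9, 13)
Step 2: pivot at (1,1) is 3.
  row2 ← row2 − (-3)·row1  ⇒  L[2][1]=-3, U row2=(0, 0, 4)

U[1][2] = -3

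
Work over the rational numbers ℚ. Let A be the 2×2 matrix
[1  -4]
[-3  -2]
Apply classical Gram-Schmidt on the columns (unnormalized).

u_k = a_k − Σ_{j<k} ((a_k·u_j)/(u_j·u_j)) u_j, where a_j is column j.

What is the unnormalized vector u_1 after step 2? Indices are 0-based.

Step 1: u_0 = a_0 = (1, -3).
Step 2: u_1 = a_1 − (1/5)·u_0 = (-21/5, -7/5).

u_1 = (-21/5, -7/5)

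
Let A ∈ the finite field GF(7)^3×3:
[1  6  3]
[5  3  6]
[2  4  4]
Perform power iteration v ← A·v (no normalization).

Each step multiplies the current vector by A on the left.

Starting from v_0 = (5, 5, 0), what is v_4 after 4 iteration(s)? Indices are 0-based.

v_4 = (1, 4, 4)

v_0 = (5, 5, 0).
v_1 = A·v_0 = (0, 5, 2).
v_2 = A·v_1 = (1, 6, 0).
v_3 = A·v_2 = (2, 2, 5).
v_4 = A·v_3 = (1, 4, 4).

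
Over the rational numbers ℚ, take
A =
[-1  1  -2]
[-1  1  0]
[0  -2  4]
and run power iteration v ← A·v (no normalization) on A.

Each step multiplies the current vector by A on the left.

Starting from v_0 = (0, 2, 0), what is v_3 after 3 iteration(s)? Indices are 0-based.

v_3 = (32, -8, -80)

v_0 = (0, 2, 0).
v_1 = A·v_0 = (2, 2, -4).
v_2 = A·v_1 = (8, 0, -20).
v_3 = A·v_2 = (32, -8, -80).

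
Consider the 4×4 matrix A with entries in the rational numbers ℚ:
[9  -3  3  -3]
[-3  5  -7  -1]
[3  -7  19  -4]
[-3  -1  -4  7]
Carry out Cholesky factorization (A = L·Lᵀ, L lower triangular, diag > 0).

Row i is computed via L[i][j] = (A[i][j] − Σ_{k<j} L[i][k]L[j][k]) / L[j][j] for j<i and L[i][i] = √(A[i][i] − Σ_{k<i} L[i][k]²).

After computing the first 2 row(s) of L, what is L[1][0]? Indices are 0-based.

Step 1: L[0][0] = √(9) = 3.
  L[1][0] = (-3) / L[0][0] = -1.
Step 2: L[1][1] = √(4) = 2.

L[1][0] = -1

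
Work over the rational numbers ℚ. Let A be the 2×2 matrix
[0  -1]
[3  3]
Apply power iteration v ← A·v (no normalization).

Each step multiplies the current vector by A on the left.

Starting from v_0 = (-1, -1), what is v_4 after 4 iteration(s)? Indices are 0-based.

v_4 = (27, -36)

v_0 = (-1, -1).
v_1 = A·v_0 = (1, -6).
v_2 = A·v_1 = (6, -15).
v_3 = A·v_2 = (15, -27).
v_4 = A·v_3 = (27, -36).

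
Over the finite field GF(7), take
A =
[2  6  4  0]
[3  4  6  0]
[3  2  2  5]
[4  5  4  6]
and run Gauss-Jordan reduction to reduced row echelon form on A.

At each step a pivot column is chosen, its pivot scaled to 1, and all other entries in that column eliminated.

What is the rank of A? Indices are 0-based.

step 1: normalize row 0 (÷2) = (1, 3, 2, 0)
  row 1: subtract 3×row0 = (0, 2, 0, 0)
  row 2: subtract 3×row0 = (0, 0, 3, 5)
  row 3: subtract 4×row0 = (0, 0, 3, 6)
step 2: normalize row 1 (÷2) = (0, 1, 0, 0)
  row 0: subtract 3×row1 = (1, 0, 2, 0)
step 3: normalize row 2 (÷3) = (0, 0, 1, 4)
  row 0: subtract 2×row2 = (1, 0, 0, 6)
  row 3: subtract 3×row2 = (0, 0, 0, 1)
step 4: normalize row 3 (÷1) = (0, 0, 0, 1)
  row 0: subtract 6×row3 = (1, 0, 0, 0)
  row 2: subtract 4×row3 = (0, 0, 1, 0)

rank = 4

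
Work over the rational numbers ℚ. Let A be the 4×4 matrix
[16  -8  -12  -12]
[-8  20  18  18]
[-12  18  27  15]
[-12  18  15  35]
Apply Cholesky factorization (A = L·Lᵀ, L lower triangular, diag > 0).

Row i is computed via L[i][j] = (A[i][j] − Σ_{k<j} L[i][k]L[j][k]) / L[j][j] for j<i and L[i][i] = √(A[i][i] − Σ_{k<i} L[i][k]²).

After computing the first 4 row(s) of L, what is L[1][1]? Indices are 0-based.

Step 1: L[0][0] = √(16) = 4.
  L[1][0] = (-8) / L[0][0] = -2.
Step 2: L[1][1] = √(16) = 4.
  L[2][0] = (-12) / L[0][0] = -3.
  L[2][1] = (12) / L[1][1] = 3.
Step 3: L[2][2] = √(9) = 3.
  L[3][0] = (-12) / L[0][0] = -3.
  L[3][1] = (12) / L[1][1] = 3.
  L[3][2] = (-3) / L[2][2] = -1.
Step 4: L[3][3] = √(16) = 4.

L[1][1] = 4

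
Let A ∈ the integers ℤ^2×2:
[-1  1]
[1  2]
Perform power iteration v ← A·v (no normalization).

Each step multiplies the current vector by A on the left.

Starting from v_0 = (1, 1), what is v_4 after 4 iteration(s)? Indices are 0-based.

v_4 = (12, 33)

v_0 = (1, 1).
v_1 = A·v_0 = (0, 3).
v_2 = A·v_1 = (3, 6).
v_3 = A·v_2 = (3, 15).
v_4 = A·v_3 = (12, 33).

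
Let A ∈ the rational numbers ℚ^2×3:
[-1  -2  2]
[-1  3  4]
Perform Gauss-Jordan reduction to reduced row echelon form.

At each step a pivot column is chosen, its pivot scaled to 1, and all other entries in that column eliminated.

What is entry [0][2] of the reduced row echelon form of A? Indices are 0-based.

step 1: normalize row 0 (÷-1) = (1, 2, -2)
  row 1: subtract -1×row0 = (0, 5, 2)
step 2: normalize row 1 (÷5) = (0, 1, 2/5)
  row 0: subtract 2×row1 = (1, 0, -14/5)

M[0][2] = -14/5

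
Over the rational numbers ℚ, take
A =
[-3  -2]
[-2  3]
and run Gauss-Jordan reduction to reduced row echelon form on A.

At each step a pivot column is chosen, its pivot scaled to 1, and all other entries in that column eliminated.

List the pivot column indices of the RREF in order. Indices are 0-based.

pivot columns: 0, 1

step 1: normalize row 0 (÷-3) = (1, 2/3)
  row 1: subtract -2×row0 = (0, 13/3)
step 2: normalize row 1 (÷13/3) = (0, 1)
  row 0: subtract 2/3×row1 = (1, 0)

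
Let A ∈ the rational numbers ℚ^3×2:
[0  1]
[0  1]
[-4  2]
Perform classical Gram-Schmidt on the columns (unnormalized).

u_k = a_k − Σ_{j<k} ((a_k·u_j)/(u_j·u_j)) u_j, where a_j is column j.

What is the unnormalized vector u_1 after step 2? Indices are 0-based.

Step 1: u_0 = a_0 = (0, 0, -4).
Step 2: u_1 = a_1 − (-1/2)·u_0 = (1, 1, 0).

u_1 = (1, 1, 0)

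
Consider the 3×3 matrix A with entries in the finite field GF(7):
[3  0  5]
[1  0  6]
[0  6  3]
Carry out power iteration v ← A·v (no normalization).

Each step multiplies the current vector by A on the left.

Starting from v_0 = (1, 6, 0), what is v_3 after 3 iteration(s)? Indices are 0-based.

v_3 = (3, 5, 4)

v_0 = (1, 6, 0).
v_1 = A·v_0 = (3, 1, 1).
v_2 = A·v_1 = (0, 2, 2).
v_3 = A·v_2 = (3, 5, 4).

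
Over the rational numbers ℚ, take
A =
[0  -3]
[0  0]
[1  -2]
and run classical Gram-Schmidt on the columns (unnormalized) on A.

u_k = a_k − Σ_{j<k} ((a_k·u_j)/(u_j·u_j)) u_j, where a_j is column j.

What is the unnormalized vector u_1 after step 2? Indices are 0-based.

u_1 = (-3, 0, 0)

Step 1: u_0 = a_0 = (0, 0, 1).
Step 2: u_1 = a_1 − (-2)·u_0 = (-3, 0, 0).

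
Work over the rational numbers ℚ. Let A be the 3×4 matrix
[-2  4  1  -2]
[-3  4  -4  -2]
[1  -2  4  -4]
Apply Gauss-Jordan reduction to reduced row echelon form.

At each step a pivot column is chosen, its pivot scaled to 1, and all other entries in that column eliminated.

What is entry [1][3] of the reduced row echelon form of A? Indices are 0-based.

M[1][3] = 23/9

pivot(0,0)=-2: scale R0 → (1, -2, -1/2, 1)
  clear (1,0): R1 −= (-3)R0 → (0, -2, -11/2, 1)
  clear (2,0): R2 −= (1)R0 → (0, 0, 9/2, -5)
pivot(1,1)=-2: scale R1 → (0, 1, 11/4, -1/2)
  clear (0,1): R0 −= (-2)R1 → (1, 0, 5, 0)
pivot(2,2)=9/2: scale R2 → (0, 0, 1, -10/9)
  clear (0,2): R0 −= (5)R2 → (1, 0, 0, 50/9)
  clear (1,2): R1 −= (11/4)R2 → (0, 1, 0, 23/9)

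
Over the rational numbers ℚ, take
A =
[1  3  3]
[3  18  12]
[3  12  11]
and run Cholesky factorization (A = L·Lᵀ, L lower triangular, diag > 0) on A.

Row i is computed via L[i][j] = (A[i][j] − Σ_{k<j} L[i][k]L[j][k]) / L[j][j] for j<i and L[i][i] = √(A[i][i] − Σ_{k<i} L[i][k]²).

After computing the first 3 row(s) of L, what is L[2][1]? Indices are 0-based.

Step 1: L[0][0] = √(1) = 1.
  L[1][0] = (3) / L[0][0] = 3.
Step 2: L[1][1] = √(9) = 3.
  L[2][0] = (3) / L[0][0] = 3.
  L[2][1] = (3) / L[1][1] = 1.
Step 3: L[2][2] = √(1) = 1.

L[2][1] = 1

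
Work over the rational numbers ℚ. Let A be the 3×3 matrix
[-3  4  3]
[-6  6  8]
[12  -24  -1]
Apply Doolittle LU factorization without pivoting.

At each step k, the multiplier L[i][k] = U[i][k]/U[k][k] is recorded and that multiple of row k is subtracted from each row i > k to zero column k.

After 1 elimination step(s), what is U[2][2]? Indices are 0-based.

k=0: U[0][0]=-3
  eliminate (1,0): mult=2, new row 1: (0, -2, 2); set L[1][0]=2
  eliminate (2,0): mult=-4, new row 2: (0, -8, 11); set L[2][0]=-4

U[2][2] = 11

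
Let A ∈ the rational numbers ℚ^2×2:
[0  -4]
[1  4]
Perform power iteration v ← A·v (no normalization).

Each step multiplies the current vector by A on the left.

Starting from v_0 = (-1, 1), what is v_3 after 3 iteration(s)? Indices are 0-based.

v_0 = (-1, 1).
v_1 = A·v_0 = (-4, 3).
v_2 = A·v_1 = (-12, 8).
v_3 = A·v_2 = (-32, 20).

v_3 = (-32, 20)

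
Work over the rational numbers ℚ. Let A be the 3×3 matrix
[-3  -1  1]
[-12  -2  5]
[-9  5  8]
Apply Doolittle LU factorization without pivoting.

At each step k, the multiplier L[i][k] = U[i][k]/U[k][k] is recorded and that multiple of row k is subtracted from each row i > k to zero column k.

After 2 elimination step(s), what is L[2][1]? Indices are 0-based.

k=0: U[0][0]=-3
  eliminate (1,0): mult=4, new row 1: (0, 2, 1); set L[1][0]=4
  eliminate (2,0): mult=3, new row 2: (0, 8, 5); set L[2][0]=3
k=1: U[1][1]=2
  eliminate (2,1): mult=4, new row 2: (0, 0, 1); set L[2][1]=4

L[2][1] = 4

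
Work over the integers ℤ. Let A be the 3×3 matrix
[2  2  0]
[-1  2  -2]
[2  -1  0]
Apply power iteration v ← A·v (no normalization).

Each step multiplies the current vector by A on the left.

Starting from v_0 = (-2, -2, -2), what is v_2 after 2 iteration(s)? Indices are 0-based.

v_0 = (-2, -2, -2).
v_1 = A·v_0 = (-8, 2, -2).
v_2 = A·v_1 = (-12, 16, -18).

v_2 = (-12, 16, -18)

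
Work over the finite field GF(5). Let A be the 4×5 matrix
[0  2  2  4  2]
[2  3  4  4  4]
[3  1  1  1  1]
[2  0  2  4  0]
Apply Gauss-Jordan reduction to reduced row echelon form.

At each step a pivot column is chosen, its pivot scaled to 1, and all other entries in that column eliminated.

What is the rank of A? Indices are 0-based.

[1] R0 <-> R1
[1] R0 /= 2  ⇒  (1, 4, 2, 2, 2)
     R2 -= 3·R0  ⇒  (0, 4, 0, 0, 0)
     R3 -= 2·R0  ⇒  (0, 2, 3, 0, 1)
[2] R1 /= 2  ⇒  (0, 1, 1, 2, 1)
     R0 -= 4·R1  ⇒  (1, 0, 3, 4, 3)
     R2 -= 4·R1  ⇒  (0, 0, 1, 2, 1)
     R3 -= 2·R1  ⇒  (0, 0, 1, 1, 4)
[3] R2 /= 1  ⇒  (0, 0, 1, 2, 1)
     R0 -= 3·R2  ⇒  (1, 0, 0, 3, 0)
     R1 -= 1·R2  ⇒  (0, 1, 0, 0, 0)
     R3 -= 1·R2  ⇒  (0, 0, 0, 4, 3)
[4] R3 /= 4  ⇒  (0, 0, 0, 1, 2)
     R0 -= 3·R3  ⇒  (1, 0, 0, 0, 4)
     R2 -= 2·R3  ⇒  (0, 0, 1, 0, 2)

rank = 4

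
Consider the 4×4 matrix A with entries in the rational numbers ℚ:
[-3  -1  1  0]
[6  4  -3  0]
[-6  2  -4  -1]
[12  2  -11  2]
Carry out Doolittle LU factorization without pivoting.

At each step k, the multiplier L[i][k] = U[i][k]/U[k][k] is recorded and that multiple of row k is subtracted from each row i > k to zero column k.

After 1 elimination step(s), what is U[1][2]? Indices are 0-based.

Step 1: pivot at (0,0) is -3.
  row1 ← row1 − (-2)·row0  ⇒  L[1][0]=-2, U row1=(0, 2, -1, 0)
  row2 ← row2 − (2)·row0  ⇒  L[2][0]=2, U row2=(0, 4, -6, -1)
  row3 ← row3 − (-4)·row0  ⇒  L[3][0]=-4, U row3=(0, -2, -7, 2)

U[1][2] = -1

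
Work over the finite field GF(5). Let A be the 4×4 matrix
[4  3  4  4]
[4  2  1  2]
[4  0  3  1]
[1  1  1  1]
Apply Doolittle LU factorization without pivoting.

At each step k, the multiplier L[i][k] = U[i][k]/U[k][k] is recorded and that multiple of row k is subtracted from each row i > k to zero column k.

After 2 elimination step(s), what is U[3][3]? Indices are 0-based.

k=0: U[0][0]=4
  eliminate (1,0): mult=1, new row 1: (0, 4, 2, 3); set L[1][0]=1
  eliminate (2,0): mult=1, new row 2: (0, 2, 4, 2); set L[2][0]=1
  eliminate (3,0): mult=4, new row 3: (0, 4, 0, 0); set L[3][0]=4
k=1: U[1][1]=4
  eliminate (2,1): mult=3, new row 2: (0, 0, 3, 3); set L[2][1]=3
  eliminate (3,1): mult=1, new row 3: (0, 0, 3, 2); set L[3][1]=1

U[3][3] = 2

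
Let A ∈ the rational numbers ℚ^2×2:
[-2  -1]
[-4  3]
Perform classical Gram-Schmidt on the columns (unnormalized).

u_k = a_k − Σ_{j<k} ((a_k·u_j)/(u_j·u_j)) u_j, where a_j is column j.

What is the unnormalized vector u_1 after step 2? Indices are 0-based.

Step 1: u_0 = a_0 = (-2, -4).
Step 2: u_1 = a_1 − (-1/2)·u_0 = (-2, 1).

u_1 = (-2, 1)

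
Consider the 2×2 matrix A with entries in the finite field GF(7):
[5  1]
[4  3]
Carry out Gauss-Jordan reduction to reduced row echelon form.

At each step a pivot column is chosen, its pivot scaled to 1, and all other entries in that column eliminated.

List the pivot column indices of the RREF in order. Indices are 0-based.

pivot(0,0)=5: scale R0 → (1, 3)
  clear (1,0): R1 −= (4)R0 → (0, 5)
pivot(1,1)=5: scale R1 → (0, 1)
  clear (0,1): R0 −= (3)R1 → (1, 0)

pivot columns: 0, 1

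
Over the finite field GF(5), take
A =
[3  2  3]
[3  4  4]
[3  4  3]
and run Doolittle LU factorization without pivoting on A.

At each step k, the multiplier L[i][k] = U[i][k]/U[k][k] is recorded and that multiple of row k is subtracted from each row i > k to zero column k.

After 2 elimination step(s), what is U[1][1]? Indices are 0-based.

U[1][1] = 2

Step 1: pivot at (0,0) is 3.
  row1 ← row1 − (1)·row0  ⇒  L[1][0]=1, U row1=(0, 2, 1)
  row2 ← row2 − (1)·row0  ⇒  L[2][0]=1, U row2=(0, 2, 0)
Step 2: pivot at (1,1) is 2.
  row2 ← row2 − (1)·row1  ⇒  L[2][1]=1, U row2=(0, 0, 4)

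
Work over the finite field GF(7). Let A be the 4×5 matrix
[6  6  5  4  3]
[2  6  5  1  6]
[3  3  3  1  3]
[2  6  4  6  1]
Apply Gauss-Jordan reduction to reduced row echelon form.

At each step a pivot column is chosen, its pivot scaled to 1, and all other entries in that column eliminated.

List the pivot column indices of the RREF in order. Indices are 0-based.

[1] R0 /= 6  ⇒  (1, 1, 2, 3, 4)
     R1 -= 2·R0  ⇒  (0, 4, 1, 2, 5)
     R2 -= 3·R0  ⇒  (0, 0, 4, 6, 5)
     R3 -= 2·R0  ⇒  (0, 4, 0, 0, 0)
[2] R1 /= 4  ⇒  (0, 1, 2, 4, 3)
     R0 -= 1·R1  ⇒  (1, 0, 0, 6, 1)
     R3 -= 4·R1  ⇒  (0, 0, 6, 5, 2)
[3] R2 /= 4  ⇒  (0, 0, 1, 5, 3)
     R1 -= 2·R2  ⇒  (0, 1, 0, 1, 4)
     R3 -= 6·R2  ⇒  (0, 0, 0, 3, 5)
[4] R3 /= 3  ⇒  (0, 0, 0, 1, 4)
     R0 -= 6·R3  ⇒  (1, 0, 0, 0, 5)
     R1 -= 1·R3  ⇒  (0, 1, 0, 0, 0)
     R2 -= 5·R3  ⇒  (0, 0, 1, 0, 4)

pivot columns: 0, 1, 2, 3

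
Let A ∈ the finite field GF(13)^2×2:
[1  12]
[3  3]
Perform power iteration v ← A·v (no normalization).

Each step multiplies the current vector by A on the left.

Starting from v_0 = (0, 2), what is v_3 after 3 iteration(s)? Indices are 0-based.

v_3 = (6, 12)

v_0 = (0, 2).
v_1 = A·v_0 = (11, 6).
v_2 = A·v_1 = (5, 12).
v_3 = A·v_2 = (6, 12).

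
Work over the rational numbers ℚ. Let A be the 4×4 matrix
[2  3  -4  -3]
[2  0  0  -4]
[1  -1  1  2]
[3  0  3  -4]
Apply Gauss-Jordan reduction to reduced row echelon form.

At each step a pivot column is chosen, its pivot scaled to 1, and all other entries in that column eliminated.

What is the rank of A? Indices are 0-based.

step 1: normalize row 0 (÷2) = (1, 3/2, -2, -3/2)
  row 1: subtract 2×row0 = (0, -3, 4, -1)
  row 2: subtract 1×row0 = (0, -5/2, 3, 7/2)
  row 3: subtract 3×row0 = (0, -9/2, 9, 1/2)
step 2: normalize row 1 (÷-3) = (0, 1, -4/3, 1/3)
  row 0: subtract 3/2×row1 = (1, 0, 0, -2)
  row 2: subtract -5/2×row1 = (0, 0, -1/3, 13/3)
  row 3: subtract -9/2×row1 = (0, 0, 3, 2)
step 3: normalize row 2 (÷-1/3) = (0, 0, 1, -13)
  row 1: subtract -4/3×row2 = (0, 1, 0, -17)
  row 3: subtract 3×row2 = (0, 0, 0, 41)
step 4: normalize row 3 (÷41) = (0, 0, 0, 1)
  row 0: subtract -2×row3 = (1, 0, 0, 0)
  row 1: subtract -17×row3 = (0, 1, 0, 0)
  row 2: subtract -13×row3 = (0, 0, 1, 0)

rank = 4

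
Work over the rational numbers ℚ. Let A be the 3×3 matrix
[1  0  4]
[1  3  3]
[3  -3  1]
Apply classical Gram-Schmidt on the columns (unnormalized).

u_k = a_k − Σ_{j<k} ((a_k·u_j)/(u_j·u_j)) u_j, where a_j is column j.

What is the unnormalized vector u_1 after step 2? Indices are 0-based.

u_1 = (6/11, 39/11, -15/11)

Step 1: u_0 = a_0 = (1, 1, 3).
Step 2: u_1 = a_1 − (-6/11)·u_0 = (6/11, 39/11, -15/11).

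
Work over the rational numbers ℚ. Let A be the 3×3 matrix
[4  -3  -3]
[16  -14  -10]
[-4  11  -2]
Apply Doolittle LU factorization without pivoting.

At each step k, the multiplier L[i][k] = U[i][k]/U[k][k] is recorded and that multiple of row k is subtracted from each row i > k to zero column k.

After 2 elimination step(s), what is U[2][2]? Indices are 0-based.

[col 0] pivot 4
  R1 -= 4*R0 → (0, -2, 2)  (L[1][0] := 4)
  R2 -= -1*R0 → (0, 8, -5)  (L[2][0] := -1)
[col 1] pivot -2
  R2 -= -4*R1 → (0, 0, 3)  (L[2][1] := -4)

U[2][2] = 3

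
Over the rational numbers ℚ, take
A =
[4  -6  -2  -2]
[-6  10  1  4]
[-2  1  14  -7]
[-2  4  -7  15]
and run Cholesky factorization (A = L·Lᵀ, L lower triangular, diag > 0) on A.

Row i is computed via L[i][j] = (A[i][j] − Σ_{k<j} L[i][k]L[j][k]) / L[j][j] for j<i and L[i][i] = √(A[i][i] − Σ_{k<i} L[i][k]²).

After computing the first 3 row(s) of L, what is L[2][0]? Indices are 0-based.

Step 1: L[0][0] = √(4) = 2.
  L[1][0] = (-6) / L[0][0] = -3.
Step 2: L[1][1] = √(1) = 1.
  L[2][0] = (-2) / L[0][0] = -1.
  L[2][1] = (-2) / L[1][1] = -2.
Step 3: L[2][2] = √(9) = 3.

L[2][0] = -1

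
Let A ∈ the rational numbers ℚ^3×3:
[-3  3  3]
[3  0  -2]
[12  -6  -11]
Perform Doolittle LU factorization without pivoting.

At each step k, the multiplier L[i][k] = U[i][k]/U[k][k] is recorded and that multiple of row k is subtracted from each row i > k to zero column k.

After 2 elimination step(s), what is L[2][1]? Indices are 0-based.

[col 0] pivot -3
  R1 -= -1*R0 → (0, 3, 1)  (L[1][0] := -1)
  R2 -= -4*R0 → (0, 6, 1)  (L[2][0] := -4)
[col 1] pivot 3
  R2 -= 2*R1 → (0, 0, -1)  (L[2][1] := 2)

L[2][1] = 2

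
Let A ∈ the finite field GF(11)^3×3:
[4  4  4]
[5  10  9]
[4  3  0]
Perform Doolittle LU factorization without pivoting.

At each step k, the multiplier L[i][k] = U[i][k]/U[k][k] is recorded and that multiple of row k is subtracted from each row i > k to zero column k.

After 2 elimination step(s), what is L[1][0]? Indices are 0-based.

L[1][0] = 4

[col 0] pivot 4
  R1 -= 4*R0 → (0, 5, 4)  (L[1][0] := 4)
  R2 -= 1*R0 → (0, 10, 7)  (L[2][0] := 1)
[col 1] pivot 5
  R2 -= 2*R1 → (0, 0, 10)  (L[2][1] := 2)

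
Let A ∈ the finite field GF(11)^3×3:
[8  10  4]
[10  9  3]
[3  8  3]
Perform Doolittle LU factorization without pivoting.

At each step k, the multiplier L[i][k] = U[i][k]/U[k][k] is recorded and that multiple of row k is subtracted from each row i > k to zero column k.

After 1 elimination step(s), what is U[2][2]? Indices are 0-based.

k=0: U[0][0]=8
  eliminate (1,0): mult=4, new row 1: (0, 2, 9); set L[1][0]=4
  eliminate (2,0): mult=10, new row 2: (0, 7, 7); set L[2][0]=10

U[2][2] = 7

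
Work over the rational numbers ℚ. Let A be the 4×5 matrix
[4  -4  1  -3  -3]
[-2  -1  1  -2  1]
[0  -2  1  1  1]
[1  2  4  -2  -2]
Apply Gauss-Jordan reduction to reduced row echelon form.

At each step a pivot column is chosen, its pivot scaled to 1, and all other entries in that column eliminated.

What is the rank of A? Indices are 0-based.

step 1: normalize row 0 (÷4) = (1, -1, 1/4, -3/4, -3/4)
  row 1: subtract -2×row0 = (0, -3, 3/2, -7/2, -1/2)
  row 3: subtract 1×row0 = (0, 3, 15/4, -5/4, -5/4)
step 2: normalize row 1 (÷-3) = (0, 1, -1/2, 7/6, 1/6)
  row 0: subtract -1×row1 = (1, 0, -1/4, 5/12, -7/12)
  row 2: subtract -2×row1 = (0, 0, 0, 10/3, 4/3)
  row 3: subtract 3×row1 = (0, 0, 21/4, -19/4, -7/4)
step 3: exchange rows 2,3
step 3: normalize row 2 (÷21/4) = (0, 0, 1, -19/21, -1/3)
  row 0: subtract -1/4×row2 = (1, 0, 0, 4/21, -2/3)
  row 1: subtract -1/2×row2 = (0, 1, 0, 5/7, 0)
step 4: normalize row 3 (÷10/3) = (0, 0, 0, 1, 2/5)
  row 0: subtract 4/21×row3 = (1, 0, 0, 0, -26/35)
  row 1: subtract 5/7×row3 = (0, 1, 0, 0, -2/7)
  row 2: subtract -19/21×row3 = (0, 0, 1, 0, 1/35)

rank = 4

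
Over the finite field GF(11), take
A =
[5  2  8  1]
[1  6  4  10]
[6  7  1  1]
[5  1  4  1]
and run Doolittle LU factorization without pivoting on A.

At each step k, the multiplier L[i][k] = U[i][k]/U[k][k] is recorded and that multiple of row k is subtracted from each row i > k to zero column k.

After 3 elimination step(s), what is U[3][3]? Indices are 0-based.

U[3][3] = 10

k=0: U[0][0]=5
  eliminate (1,0): mult=9, new row 1: (0, 10, 9, 1); set L[1][0]=9
  eliminate (2,0): mult=10, new row 2: (0, 9, 9, 2); set L[2][0]=10
  eliminate (3,0): mult=1, new row 3: (0, 10, 7, 0); set L[3][0]=1
k=1: U[1][1]=10
  eliminate (2,1): mult=2, new row 2: (0, 0, 2, 0); set L[2][1]=2
  eliminate (3,1): mult=1, new row 3: (0, 0, 9, 10); set L[3][1]=1
k=2: U[2][2]=2
  eliminate (3,2): mult=10, new row 3: (0, 0, 0, 10); set L[3][2]=10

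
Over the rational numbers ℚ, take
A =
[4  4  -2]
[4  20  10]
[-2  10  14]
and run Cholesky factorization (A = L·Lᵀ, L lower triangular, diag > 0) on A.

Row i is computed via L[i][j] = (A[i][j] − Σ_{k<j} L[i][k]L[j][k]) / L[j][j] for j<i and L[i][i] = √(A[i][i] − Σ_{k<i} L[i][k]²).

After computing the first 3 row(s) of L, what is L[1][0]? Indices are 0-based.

Step 1: L[0][0] = √(4) = 2.
  L[1][0] = (4) / L[0][0] = 2.
Step 2: L[1][1] = √(16) = 4.
  L[2][0] = (-2) / L[0][0] = -1.
  L[2][1] = (12) / L[1][1] = 3.
Step 3: L[2][2] = √(4) = 2.

L[1][0] = 2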